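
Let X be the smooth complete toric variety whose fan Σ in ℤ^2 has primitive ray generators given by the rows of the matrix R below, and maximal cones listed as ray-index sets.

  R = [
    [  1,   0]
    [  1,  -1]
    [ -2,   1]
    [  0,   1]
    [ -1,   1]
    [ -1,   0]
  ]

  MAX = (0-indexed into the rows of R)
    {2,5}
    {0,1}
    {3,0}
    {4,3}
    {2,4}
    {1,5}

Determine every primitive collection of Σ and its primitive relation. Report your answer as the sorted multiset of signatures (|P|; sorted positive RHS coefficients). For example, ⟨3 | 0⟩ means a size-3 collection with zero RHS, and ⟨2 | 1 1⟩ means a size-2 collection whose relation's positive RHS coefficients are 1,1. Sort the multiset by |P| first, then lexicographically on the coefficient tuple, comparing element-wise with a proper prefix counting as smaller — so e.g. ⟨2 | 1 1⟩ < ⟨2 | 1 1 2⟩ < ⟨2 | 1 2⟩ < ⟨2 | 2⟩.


9 minimal non-faces of Δ(Σ) (on 6 rays):

  P = {0,5}:  v_{0} + v_{5} = 0 ; sig = ⟨2 | 0⟩
  P = {1,4}:  v_{1} + v_{4} = 0 ; sig = ⟨2 | 0⟩
  P = {0,2}:  v_{0} + v_{2} = v_{4} ; sig = ⟨2 | 1⟩
  P = {0,4}:  v_{0} + v_{4} = v_{3} ; sig = ⟨2 | 1⟩
  P = {1,2}:  v_{1} + v_{2} = v_{5} ; sig = ⟨2 | 1⟩
  P = {1,3}:  v_{1} + v_{3} = v_{0} ; sig = ⟨2 | 1⟩
  P = {3,5}:  v_{3} + v_{5} = v_{4} ; sig = ⟨2 | 1⟩
  P = {4,5}:  v_{4} + v_{5} = v_{2} ; sig = ⟨2 | 1⟩
  P = {2,3}:  v_{2} + v_{3} = 2·v_{4} ; sig = ⟨2 | 2⟩

Signatures (|P|; sorted positive RHS coefficients), sorted:
[⟨2 | 0⟩, ⟨2 | 0⟩, ⟨2 | 1⟩, ⟨2 | 1⟩, ⟨2 | 1⟩, ⟨2 | 1⟩, ⟨2 | 1⟩, ⟨2 | 1⟩, ⟨2 | 2⟩]


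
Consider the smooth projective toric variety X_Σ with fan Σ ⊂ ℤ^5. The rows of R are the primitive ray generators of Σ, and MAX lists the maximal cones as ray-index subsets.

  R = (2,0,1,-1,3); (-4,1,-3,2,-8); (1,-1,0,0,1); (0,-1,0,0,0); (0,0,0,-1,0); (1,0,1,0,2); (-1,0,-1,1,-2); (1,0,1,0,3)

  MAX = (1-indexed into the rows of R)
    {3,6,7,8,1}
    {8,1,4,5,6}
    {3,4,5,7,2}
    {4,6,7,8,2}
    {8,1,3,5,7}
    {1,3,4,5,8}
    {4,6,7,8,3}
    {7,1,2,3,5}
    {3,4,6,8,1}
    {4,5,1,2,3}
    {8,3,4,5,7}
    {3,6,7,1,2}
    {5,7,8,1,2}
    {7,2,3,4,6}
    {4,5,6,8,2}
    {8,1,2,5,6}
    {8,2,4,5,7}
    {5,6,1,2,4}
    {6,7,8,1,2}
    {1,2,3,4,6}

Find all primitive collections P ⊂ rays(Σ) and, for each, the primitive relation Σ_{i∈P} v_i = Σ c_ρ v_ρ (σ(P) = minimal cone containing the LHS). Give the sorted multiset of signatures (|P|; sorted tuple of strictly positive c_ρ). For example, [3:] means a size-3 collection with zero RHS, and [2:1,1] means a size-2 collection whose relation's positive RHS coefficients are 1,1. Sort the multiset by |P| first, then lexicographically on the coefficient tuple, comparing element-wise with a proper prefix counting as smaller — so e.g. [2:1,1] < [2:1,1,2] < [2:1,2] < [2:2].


5 minimal non-faces of Δ(Σ) (on 8 rays):

  • {5,6,7}:  v_{5} + v_{6} + v_{7} = 0  ⇒ sig = [3:]
  • {1,4,7}:  v_{1} + v_{4} + v_{7} = v_{3}  ⇒ sig = [3:1]
  • {3,5,6}:  v_{3} + v_{5} + v_{6} = v_{1} + v_{4}  ⇒ sig = [3:1,1]
  • {2,3,8}:  v_{2} + v_{3} + v_{8} = 2·v_{7}  ⇒ sig = [3:2]
  • {1,2,4,8}:  v_{1} + v_{2} + v_{4} + v_{8} = v_{7}  ⇒ sig = [4:1]

Hence PRS(X_Σ) =
    [3:]
    [3:1]
    [3:1,1]
    [3:2]
    [4:1]


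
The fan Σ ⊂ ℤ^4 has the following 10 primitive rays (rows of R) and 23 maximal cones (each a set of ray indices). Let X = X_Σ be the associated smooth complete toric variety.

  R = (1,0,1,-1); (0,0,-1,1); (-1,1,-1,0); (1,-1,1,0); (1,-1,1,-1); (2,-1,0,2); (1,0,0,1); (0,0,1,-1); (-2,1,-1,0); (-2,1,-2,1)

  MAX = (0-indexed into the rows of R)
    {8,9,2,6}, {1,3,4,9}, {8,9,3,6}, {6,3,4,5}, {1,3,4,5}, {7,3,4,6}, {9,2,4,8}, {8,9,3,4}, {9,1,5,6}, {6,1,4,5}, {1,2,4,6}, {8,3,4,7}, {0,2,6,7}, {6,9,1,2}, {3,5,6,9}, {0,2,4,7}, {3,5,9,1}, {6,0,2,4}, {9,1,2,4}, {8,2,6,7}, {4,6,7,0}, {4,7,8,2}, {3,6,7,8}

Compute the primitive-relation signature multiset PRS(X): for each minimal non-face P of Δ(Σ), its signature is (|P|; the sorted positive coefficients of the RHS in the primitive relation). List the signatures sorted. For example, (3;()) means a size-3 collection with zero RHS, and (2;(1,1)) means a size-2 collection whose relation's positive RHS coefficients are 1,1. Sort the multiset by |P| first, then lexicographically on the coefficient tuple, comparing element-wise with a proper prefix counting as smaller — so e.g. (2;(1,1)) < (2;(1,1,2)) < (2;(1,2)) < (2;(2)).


Σ has 17 primitive collections:

  P={1,7}:  v_{1} + v_{7} = 0  →  sig = (2;())
  P={2,3}:  v_{2} + v_{3} = 0  →  sig = (2;())
  P={0,9}:  v_{0} + v_{9} = v_{2}  →  sig = (2;(1))
  P={1,8}:  v_{1} + v_{8} = v_{9}  →  sig = (2;(1))
  P={7,9}:  v_{7} + v_{9} = v_{8}  →  sig = (2;(1))
  P={0,8}:  v_{0} + v_{8} = v_{2} + v_{7}  →  sig = (2;(1,1))
  P={2,5}:  v_{2} + v_{5} = v_{1} + v_{6}  →  sig = (2;(1,1))
  P={5,7}:  v_{5} + v_{7} = v_{3} + v_{6}  →  sig = (2;(1,1))
  P={0,1}:  v_{0} + v_{1} = v_{2} + v_{4} + v_{6}  →  sig = (2;(1,1,1))
  P={0,3}:  v_{0} + v_{3} = v_{4} + v_{6} + v_{7}  →  sig = (2;(1,1,1))
  P={5,8}:  v_{5} + v_{8} = v_{3} + v_{6} + v_{9}  →  sig = (2;(1,1,1))
  P={0,5}:  v_{0} + v_{5} = v_{4} + 2·v_{6}  →  sig = (2;(1,2))
  P={4,6,8}:  v_{4} + v_{6} + v_{8} = 0  →  sig = (3;())
  P={1,3,6}:  v_{1} + v_{3} + v_{6} = v_{5}  →  sig = (3;(1))
  P={4,6,9}:  v_{4} + v_{6} + v_{9} = v_{1}  →  sig = (3;(1))
  P={4,5,9}:  v_{4} + v_{5} + v_{9} = 2·v_{1} + v_{3}  →  sig = (3;(1,2))
  P={2,4,6,7}:  v_{2} + v_{4} + v_{6} + v_{7} = v_{0}  →  sig = (4;(1))

Hence PRS(X_Σ) =
{ (2;()) ×2,  (2;(1)) ×3,  (2;(1,1)) ×3,  (2;(1,1,1)) ×3,  (2;(1,2)),  (3;()),  (3;(1)) ×2,  (3;(1,2)),  (4;(1)) }


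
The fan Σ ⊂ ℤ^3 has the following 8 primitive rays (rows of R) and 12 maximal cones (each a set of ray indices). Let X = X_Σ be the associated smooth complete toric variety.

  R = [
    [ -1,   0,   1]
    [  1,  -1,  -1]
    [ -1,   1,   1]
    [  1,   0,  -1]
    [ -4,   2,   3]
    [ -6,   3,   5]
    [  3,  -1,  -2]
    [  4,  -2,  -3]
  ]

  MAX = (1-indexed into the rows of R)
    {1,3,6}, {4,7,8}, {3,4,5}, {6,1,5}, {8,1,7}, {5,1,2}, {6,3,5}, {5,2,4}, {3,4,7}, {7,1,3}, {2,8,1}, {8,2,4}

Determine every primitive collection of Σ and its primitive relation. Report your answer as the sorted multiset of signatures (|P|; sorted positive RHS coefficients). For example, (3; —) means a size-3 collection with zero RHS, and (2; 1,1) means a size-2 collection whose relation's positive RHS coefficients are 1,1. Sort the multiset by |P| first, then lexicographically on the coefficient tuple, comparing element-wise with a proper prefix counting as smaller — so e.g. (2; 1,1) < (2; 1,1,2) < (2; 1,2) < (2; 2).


Σ has 11 primitive collections:

  {1,4}:  v_{1} + v_{4} = 0  ⇒ sig = (2; —)
  {2,3}:  v_{2} + v_{3} = 0  ⇒ sig = (2; —)
  {5,8}:  v_{5} + v_{8} = 0  ⇒ sig = (2; —)
  {2,7}:  v_{2} + v_{7} = v_{8}  ⇒ sig = (2; 1)
  {3,8}:  v_{3} + v_{8} = v_{7}  ⇒ sig = (2; 1)
  {5,7}:  v_{5} + v_{7} = v_{3}  ⇒ sig = (2; 1)
  {2,6}:  v_{2} + v_{6} = v_{1} + v_{5}  ⇒ sig = (2; 1,1)
  {4,6}:  v_{4} + v_{6} = v_{3} + v_{5}  ⇒ sig = (2; 1,1)
  {6,8}:  v_{6} + v_{8} = v_{1} + v_{3}  ⇒ sig = (2; 1,1)
  {6,7}:  v_{6} + v_{7} = v_{1} + 2·v_{3}  ⇒ sig = (2; 1,2)
  {1,3,5}:  v_{1} + v_{3} + v_{5} = v_{6}  ⇒ sig = (3; 1)

Sorted signature multiset PRS(X):
[(2; —), (2; —), (2; —), (2; 1), (2; 1), (2; 1), (2; 1,1), (2; 1,1), (2; 1,1), (2; 1,2), (3; 1)]


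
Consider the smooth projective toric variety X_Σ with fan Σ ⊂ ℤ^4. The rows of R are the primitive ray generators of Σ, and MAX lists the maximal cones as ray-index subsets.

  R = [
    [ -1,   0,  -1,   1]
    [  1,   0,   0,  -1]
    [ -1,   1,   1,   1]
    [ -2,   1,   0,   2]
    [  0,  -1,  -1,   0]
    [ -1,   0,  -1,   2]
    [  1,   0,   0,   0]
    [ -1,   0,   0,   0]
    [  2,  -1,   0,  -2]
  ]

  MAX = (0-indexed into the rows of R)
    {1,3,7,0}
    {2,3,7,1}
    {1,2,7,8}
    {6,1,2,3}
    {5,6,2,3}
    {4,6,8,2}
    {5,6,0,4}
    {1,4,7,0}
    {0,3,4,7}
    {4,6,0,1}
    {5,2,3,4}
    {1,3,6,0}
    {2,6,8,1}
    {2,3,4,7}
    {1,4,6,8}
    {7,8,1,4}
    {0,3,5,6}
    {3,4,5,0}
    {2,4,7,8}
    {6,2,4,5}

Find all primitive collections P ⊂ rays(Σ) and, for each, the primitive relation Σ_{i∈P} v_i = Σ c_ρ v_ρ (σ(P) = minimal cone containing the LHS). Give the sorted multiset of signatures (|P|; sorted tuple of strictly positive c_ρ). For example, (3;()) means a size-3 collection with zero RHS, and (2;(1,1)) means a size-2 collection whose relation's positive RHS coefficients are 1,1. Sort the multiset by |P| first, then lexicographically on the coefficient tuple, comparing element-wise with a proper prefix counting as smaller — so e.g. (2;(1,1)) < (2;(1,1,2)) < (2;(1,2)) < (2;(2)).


Primitive collections (10):

  P={3,8}:  v_{3} + v_{8} = 0  so sig = (2;())
  P={6,7}:  v_{6} + v_{7} = 0  so sig = (2;())
  P={0,2}:  v_{0} + v_{2} = v_{3}  so sig = (2;(1))
  P={0,8}:  v_{0} + v_{8} = v_{1} + v_{4}  so sig = (2;(1,1))
  P={1,5}:  v_{1} + v_{5} = v_{0} + v_{6}  so sig = (2;(1,1))
  P={5,7}:  v_{5} + v_{7} = v_{3} + v_{4}  so sig = (2;(1,1))
  P={5,8}:  v_{5} + v_{8} = v_{4} + v_{6}  so sig = (2;(1,1))
  P={1,2,4}:  v_{1} + v_{2} + v_{4} = 0  so sig = (3;())
  P={1,3,4}:  v_{1} + v_{3} + v_{4} = v_{0}  so sig = (3;(1))
  P={3,4,6}:  v_{3} + v_{4} + v_{6} = v_{5}  so sig = (3;(1))

Signatures (|P|; sorted positive RHS coefficients), sorted:
{ (2;()) ×2,  (2;(1)),  (2;(1,1)) ×4,  (3;()),  (3;(1)) ×2 }


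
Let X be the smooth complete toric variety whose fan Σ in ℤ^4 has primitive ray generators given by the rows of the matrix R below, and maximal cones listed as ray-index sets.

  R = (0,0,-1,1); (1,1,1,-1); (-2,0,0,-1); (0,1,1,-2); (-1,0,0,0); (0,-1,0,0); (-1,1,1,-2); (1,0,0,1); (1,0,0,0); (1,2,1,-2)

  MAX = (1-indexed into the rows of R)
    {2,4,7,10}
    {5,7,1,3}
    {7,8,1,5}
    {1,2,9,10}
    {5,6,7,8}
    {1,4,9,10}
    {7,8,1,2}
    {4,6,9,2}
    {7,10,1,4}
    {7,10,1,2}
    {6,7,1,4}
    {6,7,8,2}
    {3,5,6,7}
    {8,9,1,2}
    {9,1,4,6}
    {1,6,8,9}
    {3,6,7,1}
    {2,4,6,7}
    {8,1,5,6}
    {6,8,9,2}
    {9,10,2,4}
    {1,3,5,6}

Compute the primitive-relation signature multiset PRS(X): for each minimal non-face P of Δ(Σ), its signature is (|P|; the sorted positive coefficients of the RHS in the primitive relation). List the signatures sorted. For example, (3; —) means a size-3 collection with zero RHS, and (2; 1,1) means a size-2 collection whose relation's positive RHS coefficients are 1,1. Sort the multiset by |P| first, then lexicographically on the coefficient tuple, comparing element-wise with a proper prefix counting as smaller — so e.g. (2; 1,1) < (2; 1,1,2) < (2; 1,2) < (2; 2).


Primitive collections (17):

  P={5,9}:  v_{5} + v_{9} = 0 ; sig = (2; —)
  P={2,3}:  v_{2} + v_{3} = v_{7} ; sig = (2; 1)
  P={3,8}:  v_{3} + v_{8} = v_{5} ; sig = (2; 1)
  P={4,5}:  v_{4} + v_{5} = v_{7} ; sig = (2; 1)
  P={4,8}:  v_{4} + v_{8} = v_{2} ; sig = (2; 1)
  P={7,9}:  v_{7} + v_{9} = v_{4} ; sig = (2; 1)
  P={2,5}:  v_{2} + v_{5} = v_{7} + v_{8} ; sig = (2; 1,1)
  P={6,10}:  v_{6} + v_{10} = v_{4} + v_{9} ; sig = (2; 1,1)
  P={3,9}:  v_{3} + v_{9} = v_{1} + v_{6} + v_{7} ; sig = (2; 1,1,1)
  P={3,10}:  v_{3} + v_{10} = v_{1} + v_{4} + v_{7} ; sig = (2; 1,1,1)
  P={5,10}:  v_{5} + v_{10} = v_{1} + v_{2} + v_{7} ; sig = (2; 1,1,1)
  P={3,4}:  v_{3} + v_{4} = v_{1} + v_{6} + 2·v_{7} ; sig = (2; 1,1,2)
  P={8,10}:  v_{8} + v_{10} = v_{1} + 2·v_{2} ; sig = (2; 1,2)
  P={1,2,4}:  v_{1} + v_{2} + v_{4} = v_{10} ; sig = (3; 1)
  P={1,2,6}:  v_{1} + v_{2} + v_{6} = v_{9} ; sig = (3; 1)
  P={1,6,7,8}:  v_{1} + v_{6} + v_{7} + v_{8} = 0 ; sig = (4; —)
  P={1,5,6,7}:  v_{1} + v_{5} + v_{6} + v_{7} = v_{3} ; sig = (4; 1)

Signatures (|P|; sorted positive RHS coefficients), sorted:
    |P|=2: 13 collections, coeffs (), (1), (1), (1), (1), (1), (1,1), (1,1), (1,1,1), (1,1,1), (1,1,1), (1,1,2), (1,2)
    |P|=3: 2 collections, coeffs (1), (1)
    |P|=4: 2 collections, coeffs (), (1)


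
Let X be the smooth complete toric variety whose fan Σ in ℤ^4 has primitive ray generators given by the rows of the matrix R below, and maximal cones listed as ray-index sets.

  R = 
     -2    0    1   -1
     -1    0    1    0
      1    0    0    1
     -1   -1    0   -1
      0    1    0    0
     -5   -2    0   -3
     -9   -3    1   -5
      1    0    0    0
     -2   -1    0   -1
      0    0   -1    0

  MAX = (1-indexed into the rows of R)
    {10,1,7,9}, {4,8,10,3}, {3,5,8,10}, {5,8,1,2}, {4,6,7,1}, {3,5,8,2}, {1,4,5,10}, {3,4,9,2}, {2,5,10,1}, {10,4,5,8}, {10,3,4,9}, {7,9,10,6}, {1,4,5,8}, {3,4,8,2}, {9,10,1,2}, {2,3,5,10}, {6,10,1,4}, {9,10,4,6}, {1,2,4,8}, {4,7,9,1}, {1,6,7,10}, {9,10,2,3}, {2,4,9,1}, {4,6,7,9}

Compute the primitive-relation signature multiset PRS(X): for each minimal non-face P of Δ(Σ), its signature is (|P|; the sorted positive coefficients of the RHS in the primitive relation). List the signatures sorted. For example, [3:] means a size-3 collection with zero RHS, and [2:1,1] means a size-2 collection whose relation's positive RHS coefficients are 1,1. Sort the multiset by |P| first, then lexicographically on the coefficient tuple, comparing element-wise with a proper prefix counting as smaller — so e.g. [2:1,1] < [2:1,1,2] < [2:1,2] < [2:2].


19 minimal non-faces of Δ(Σ) (on 10 rays):

  • {1,3}:  v_{1} + v_{3} = v_{2}  ⟹  sig = [2:1]
  • {8,9}:  v_{8} + v_{9} = v_{4}  ⟹  sig = [2:1]
  • {5,9}:  v_{5} + v_{9} = v_{1} + v_{10}  ⟹  sig = [2:1,1]
  • {7,8}:  v_{7} + v_{8} = v_{1} + v_{4} + v_{6}  ⟹  sig = [2:1,1,1]
  • {5,7}:  v_{5} + v_{7} = 2·v_{1} + v_{6} + v_{10}  ⟹  sig = [2:1,1,2]
  • {6,8}:  v_{6} + v_{8} = v_{1} + 2·v_{4} + v_{10}  ⟹  sig = [2:1,1,2]
  • {2,6}:  v_{2} + v_{6} = v_{1} + 2·v_{9}  ⟹  sig = [2:1,2]
  • {5,6}:  v_{5} + v_{6} = 2·v_{1} + v_{4} + 2·v_{10}  ⟹  sig = [2:1,2,2]
  • {3,7}:  v_{3} + v_{7} = v_{1} + 3·v_{9}  ⟹  sig = [2:1,3]
  • {3,6}:  v_{3} + v_{6} = 2·v_{9}  ⟹  sig = [2:2]
  • {2,7}:  v_{2} + v_{7} = 2·v_{1} + 3·v_{9}  ⟹  sig = [2:2,3]
  • {2,8,10}:  v_{2} + v_{8} + v_{10} = 0  ⟹  sig = [3:]
  • {3,4,5}:  v_{3} + v_{4} + v_{5} = 0  ⟹  sig = [3:]
  • {1,6,9}:  v_{1} + v_{6} + v_{9} = v_{7}  ⟹  sig = [3:1]
  • {2,4,5}:  v_{2} + v_{4} + v_{5} = v_{1}  ⟹  sig = [3:1]
  • {2,4,10}:  v_{2} + v_{4} + v_{10} = v_{9}  ⟹  sig = [3:1]
  • {1,8,10}:  v_{1} + v_{8} + v_{10} = v_{4} + v_{5}  ⟹  sig = [3:1,1]
  • {4,7,10}:  v_{4} + v_{7} + v_{10} = 2·v_{6}  ⟹  sig = [3:2]
  • {1,4,9,10}:  v_{1} + v_{4} + v_{9} + v_{10} = v_{6}  ⟹  sig = [4:1]

so the primitive-relation signature multiset is
    |P|=2: 11 collections, coeffs (1), (1), (1,1), (1,1,1), (1,1,2), (1,1,2), (1,2), (1,2,2), (1,3), (2), (2,3)
    |P|=3: 7 collections, coeffs (), (), (1), (1), (1), (1,1), (2)
    |P|=4: 1 collection, coeffs (1)


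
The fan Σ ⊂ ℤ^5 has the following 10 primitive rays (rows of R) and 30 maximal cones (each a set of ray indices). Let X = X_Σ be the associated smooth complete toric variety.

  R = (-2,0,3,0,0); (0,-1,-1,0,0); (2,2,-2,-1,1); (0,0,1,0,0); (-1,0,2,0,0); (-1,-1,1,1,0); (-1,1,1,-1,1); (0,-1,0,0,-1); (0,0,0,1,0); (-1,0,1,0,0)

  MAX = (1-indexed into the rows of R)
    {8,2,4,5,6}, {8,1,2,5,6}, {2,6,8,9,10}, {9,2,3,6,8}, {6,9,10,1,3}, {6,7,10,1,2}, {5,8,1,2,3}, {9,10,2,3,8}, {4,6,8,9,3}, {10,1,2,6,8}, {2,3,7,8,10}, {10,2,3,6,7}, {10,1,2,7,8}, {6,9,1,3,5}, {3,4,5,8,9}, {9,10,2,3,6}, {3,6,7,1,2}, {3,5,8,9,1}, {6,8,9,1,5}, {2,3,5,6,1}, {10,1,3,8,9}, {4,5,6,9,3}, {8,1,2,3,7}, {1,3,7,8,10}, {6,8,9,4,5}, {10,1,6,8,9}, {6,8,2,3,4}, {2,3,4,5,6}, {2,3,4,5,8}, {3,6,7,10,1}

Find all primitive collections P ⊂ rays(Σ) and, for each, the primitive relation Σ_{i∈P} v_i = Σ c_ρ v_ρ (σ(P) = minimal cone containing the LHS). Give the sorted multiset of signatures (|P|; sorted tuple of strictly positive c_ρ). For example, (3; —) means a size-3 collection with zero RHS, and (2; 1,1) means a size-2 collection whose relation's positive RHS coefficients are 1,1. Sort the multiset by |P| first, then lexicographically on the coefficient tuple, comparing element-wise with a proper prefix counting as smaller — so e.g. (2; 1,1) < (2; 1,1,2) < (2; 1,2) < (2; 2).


Primitive collections (14):

  P = {4,10}:  v_{4} + v_{10} = v_{5} — sig = (2; 1)
  P = {5,10}:  v_{5} + v_{10} = v_{1} — sig = (2; 1)
  P = {4,7}:  v_{4} + v_{7} = v_{1} + v_{2} + v_{3} + v_{5} — sig = (2; 1,1,1,1)
  P = {5,7}:  v_{5} + v_{7} = 2·v_{1} + v_{2} + v_{3} — sig = (2; 1,1,2)
  P = {7,9}:  v_{7} + v_{9} = v_{3} + v_{6} + 2·v_{10} — sig = (2; 1,1,2)
  P = {1,4}:  v_{1} + v_{4} = 2·v_{5} — sig = (2; 2)
  P = {2,5,9}:  v_{2} + v_{5} + v_{9} = v_{6} — sig = (3; 1)
  P = {1,2,9}:  v_{1} + v_{2} + v_{9} = v_{6} + v_{10} — sig = (3; 1,1)
  P = {6,7,8}:  v_{6} + v_{7} + v_{8} = v_{1} + v_{2} — sig = (3; 1,1)
  P = {2,4,9}:  v_{2} + v_{4} + v_{9} = v_{3} + 2·v_{6} + v_{8} — sig = (3; 1,1,2)
  P = {3,6,8,10}:  v_{3} + v_{6} + v_{8} + v_{10} = 0 — sig = (4; —)
  P = {1,2,3,10}:  v_{1} + v_{2} + v_{3} + v_{10} = v_{7} — sig = (4; 1)
  P = {1,3,6,8}:  v_{1} + v_{3} + v_{6} + v_{8} = v_{5} — sig = (4; 1)
  P = {3,5,6,8}:  v_{3} + v_{5} + v_{6} + v_{8} = v_{4} — sig = (4; 1)

Hence PRS(X_Σ) =
{ (2; 1) ×2,  (2; 1,1,1,1),  (2; 1,1,2) ×2,  (2; 2),  (3; 1),  (3; 1,1) ×2,  (3; 1,1,2),  (4; —),  (4; 1) ×3 }


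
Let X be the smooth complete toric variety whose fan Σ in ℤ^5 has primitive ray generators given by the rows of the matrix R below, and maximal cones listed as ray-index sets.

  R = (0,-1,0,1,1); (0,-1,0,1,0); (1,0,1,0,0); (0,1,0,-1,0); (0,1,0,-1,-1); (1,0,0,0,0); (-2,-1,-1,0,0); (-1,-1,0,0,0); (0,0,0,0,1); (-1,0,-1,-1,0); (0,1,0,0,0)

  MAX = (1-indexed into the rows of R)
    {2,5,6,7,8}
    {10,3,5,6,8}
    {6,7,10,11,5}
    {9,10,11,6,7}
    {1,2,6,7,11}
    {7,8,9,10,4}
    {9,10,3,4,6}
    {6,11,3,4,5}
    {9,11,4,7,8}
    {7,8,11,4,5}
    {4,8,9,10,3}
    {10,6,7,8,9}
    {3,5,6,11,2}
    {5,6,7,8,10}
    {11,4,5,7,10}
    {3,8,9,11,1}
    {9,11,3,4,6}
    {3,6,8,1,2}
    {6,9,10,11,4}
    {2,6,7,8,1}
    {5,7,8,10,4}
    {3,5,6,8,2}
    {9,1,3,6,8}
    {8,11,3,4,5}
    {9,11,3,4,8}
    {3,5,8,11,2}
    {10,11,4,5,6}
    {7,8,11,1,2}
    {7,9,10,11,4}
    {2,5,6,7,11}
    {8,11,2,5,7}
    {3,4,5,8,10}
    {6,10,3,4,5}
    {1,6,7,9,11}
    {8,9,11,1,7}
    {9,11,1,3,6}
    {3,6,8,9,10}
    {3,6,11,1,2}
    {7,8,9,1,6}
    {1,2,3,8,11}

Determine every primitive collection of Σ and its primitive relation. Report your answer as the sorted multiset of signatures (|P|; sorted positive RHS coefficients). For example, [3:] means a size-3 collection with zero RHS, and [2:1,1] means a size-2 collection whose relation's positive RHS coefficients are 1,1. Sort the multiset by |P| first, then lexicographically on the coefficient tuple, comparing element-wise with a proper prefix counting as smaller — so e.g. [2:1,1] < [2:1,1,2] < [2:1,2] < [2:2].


|primitive collections| = 13. Relations:

  {1,5}:  v_{1} + v_{5} = 0  ⇒ sig = [2:]
  {2,4}:  v_{2} + v_{4} = 0  ⇒ sig = [2:]
  {1,4}:  v_{1} + v_{4} = v_{9}  ⇒ sig = [2:1]
  {2,9}:  v_{2} + v_{9} = v_{1}  ⇒ sig = [2:1]
  {3,7}:  v_{3} + v_{7} = v_{8}  ⇒ sig = [2:1]
  {5,9}:  v_{5} + v_{9} = v_{4}  ⇒ sig = [2:1]
  {2,10}:  v_{2} + v_{10} = v_{6} + v_{7}  ⇒ sig = [2:1,1]
  {1,10}:  v_{1} + v_{10} = v_{6} + v_{7} + v_{9}  ⇒ sig = [2:1,1,1]
  {6,8,11}:  v_{6} + v_{8} + v_{11} = 0  ⇒ sig = [3:]
  {3,10,11}:  v_{3} + v_{10} + v_{11} = v_{4}  ⇒ sig = [3:1]
  {4,6,7}:  v_{4} + v_{6} + v_{7} = v_{10}  ⇒ sig = [3:1]
  {4,6,8}:  v_{4} + v_{6} + v_{8} = v_{3} + v_{10}  ⇒ sig = [3:1,1]
  {8,10,11}:  v_{8} + v_{10} + v_{11} = v_{4} + v_{7}  ⇒ sig = [3:1,1]

Signatures (|P|; sorted positive RHS coefficients), sorted:
{ [2:] ×2,  [2:1] ×4,  [2:1,1],  [2:1,1,1],  [3:],  [3:1] ×2,  [3:1,1] ×2 }


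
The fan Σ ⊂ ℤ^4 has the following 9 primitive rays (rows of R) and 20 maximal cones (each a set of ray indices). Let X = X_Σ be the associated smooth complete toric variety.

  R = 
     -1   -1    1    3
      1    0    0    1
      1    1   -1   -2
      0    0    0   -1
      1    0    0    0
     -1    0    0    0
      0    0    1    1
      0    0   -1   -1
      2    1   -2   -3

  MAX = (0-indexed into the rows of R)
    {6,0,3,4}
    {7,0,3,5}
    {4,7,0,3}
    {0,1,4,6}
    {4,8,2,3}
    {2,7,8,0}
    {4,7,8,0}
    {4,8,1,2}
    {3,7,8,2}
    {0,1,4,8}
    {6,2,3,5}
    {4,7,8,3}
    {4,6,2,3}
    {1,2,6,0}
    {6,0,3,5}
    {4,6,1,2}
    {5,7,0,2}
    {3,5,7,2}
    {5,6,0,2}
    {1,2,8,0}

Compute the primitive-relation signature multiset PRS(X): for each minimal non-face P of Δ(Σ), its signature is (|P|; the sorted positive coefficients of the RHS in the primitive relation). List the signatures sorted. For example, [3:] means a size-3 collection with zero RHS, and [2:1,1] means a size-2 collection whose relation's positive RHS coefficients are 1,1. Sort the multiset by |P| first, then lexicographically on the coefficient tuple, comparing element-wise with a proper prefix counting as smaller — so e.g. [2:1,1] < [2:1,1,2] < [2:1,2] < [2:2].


|primitive collections| = 11. Relations:

  P = {4,5}:  v_{4} + v_{5} = 0  →  sig = [2:]
  P = {6,7}:  v_{6} + v_{7} = 0  →  sig = [2:]
  P = {1,3}:  v_{1} + v_{3} = v_{4}  →  sig = [2:1]
  P = {1,5}:  v_{1} + v_{5} = v_{0} + v_{2}  →  sig = [2:1,1]
  P = {1,7}:  v_{1} + v_{7} = v_{0} + v_{8}  →  sig = [2:1,1]
  P = {5,8}:  v_{5} + v_{8} = v_{2} + v_{7}  →  sig = [2:1,1]
  P = {6,8}:  v_{6} + v_{8} = v_{2} + v_{4}  →  sig = [2:1,1]
  P = {0,2,3}:  v_{0} + v_{2} + v_{3} = 0  →  sig = [3:]
  P = {0,2,4}:  v_{0} + v_{2} + v_{4} = v_{1}  →  sig = [3:1]
  P = {2,4,7}:  v_{2} + v_{4} + v_{7} = v_{8}  →  sig = [3:1]
  P = {0,3,8}:  v_{0} + v_{3} + v_{8} = v_{4} + v_{7}  →  sig = [3:1,1]

so the primitive-relation signature multiset is
{ [2:] ×2,  [2:1],  [2:1,1] ×4,  [3:],  [3:1] ×2,  [3:1,1] }


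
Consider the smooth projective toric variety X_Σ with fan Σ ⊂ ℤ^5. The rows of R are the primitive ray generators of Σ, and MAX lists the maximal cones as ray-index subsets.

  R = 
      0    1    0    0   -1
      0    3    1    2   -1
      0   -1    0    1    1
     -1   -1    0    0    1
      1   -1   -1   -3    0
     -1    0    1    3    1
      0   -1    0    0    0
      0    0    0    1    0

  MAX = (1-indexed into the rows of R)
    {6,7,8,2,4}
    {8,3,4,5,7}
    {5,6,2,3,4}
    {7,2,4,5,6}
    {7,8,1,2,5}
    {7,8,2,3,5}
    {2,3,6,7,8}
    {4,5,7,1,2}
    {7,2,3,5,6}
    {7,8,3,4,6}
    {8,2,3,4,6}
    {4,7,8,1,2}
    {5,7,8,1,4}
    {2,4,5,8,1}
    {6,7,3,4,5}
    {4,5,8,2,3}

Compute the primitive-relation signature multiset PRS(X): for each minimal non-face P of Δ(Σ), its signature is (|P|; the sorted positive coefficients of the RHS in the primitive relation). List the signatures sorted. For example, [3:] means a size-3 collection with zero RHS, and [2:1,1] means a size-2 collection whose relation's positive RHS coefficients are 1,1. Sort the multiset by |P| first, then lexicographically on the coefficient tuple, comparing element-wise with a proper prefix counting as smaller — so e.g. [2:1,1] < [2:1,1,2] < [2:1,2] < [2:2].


Δ(Σ) — 8 vertices, 5 min non-faces:

  {1,3}:  v_{1} + v_{3} = v_{8} ; sig = [2:1]
  {1,6}:  v_{1} + v_{6} = v_{2} + v_{4} + v_{7} + v_{8} ; sig = [2:1,1,1,1]
  {5,6,8}:  v_{5} + v_{6} + v_{8} = v_{3} ; sig = [3:1]
  {2,3,4,7}:  v_{2} + v_{3} + v_{4} + v_{7} = v_{6} ; sig = [4:1]
  {2,4,5,7,8}:  v_{2} + v_{4} + v_{5} + v_{7} + v_{8} = 0 ; sig = [5:]

Hence PRS(X_Σ) =
    [2:1]
    [2:1,1,1,1]
    [3:1]
    [4:1]
    [5:]


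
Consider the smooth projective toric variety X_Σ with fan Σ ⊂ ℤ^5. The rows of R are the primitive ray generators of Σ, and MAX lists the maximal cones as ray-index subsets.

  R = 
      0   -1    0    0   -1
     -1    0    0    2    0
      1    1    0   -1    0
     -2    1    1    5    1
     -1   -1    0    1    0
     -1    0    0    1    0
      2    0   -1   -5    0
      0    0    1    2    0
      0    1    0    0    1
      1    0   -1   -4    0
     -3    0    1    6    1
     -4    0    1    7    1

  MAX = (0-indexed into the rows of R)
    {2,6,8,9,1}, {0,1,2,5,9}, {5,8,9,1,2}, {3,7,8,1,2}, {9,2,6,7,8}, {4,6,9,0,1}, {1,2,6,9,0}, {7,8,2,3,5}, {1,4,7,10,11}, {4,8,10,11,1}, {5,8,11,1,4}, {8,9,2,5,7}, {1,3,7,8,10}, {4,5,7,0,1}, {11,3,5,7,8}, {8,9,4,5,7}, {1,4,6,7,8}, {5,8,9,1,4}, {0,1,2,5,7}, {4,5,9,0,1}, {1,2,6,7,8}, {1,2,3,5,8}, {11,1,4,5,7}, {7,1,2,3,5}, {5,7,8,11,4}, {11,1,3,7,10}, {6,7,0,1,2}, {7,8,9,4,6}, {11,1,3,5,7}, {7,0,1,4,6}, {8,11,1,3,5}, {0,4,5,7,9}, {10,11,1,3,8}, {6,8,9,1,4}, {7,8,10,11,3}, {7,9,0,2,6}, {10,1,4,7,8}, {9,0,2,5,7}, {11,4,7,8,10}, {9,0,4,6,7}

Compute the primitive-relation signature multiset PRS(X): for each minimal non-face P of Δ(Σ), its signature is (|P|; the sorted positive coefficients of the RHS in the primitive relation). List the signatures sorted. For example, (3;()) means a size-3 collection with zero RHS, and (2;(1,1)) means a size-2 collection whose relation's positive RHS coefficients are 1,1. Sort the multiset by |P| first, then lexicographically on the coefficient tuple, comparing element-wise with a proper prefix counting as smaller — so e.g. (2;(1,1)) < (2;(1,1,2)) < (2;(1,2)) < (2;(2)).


19 minimal non-faces of Δ(Σ) (on 12 rays):

  {0,8}:  v_{0} + v_{8} = 0  →  sig = (2;())
  {2,4}:  v_{2} + v_{4} = 0  →  sig = (2;())
  {2,10}:  v_{2} + v_{10} = v_{3}  →  sig = (2;(1))
  {3,4}:  v_{3} + v_{4} = v_{10}  →  sig = (2;(1))
  {3,6}:  v_{3} + v_{6} = v_{8}  →  sig = (2;(1))
  {5,6}:  v_{5} + v_{6} = v_{9}  →  sig = (2;(1))
  {5,10}:  v_{5} + v_{10} = v_{11}  →  sig = (2;(1))
  {2,11}:  v_{2} + v_{11} = v_{3} + v_{5}  →  sig = (2;(1,1))
  {3,9}:  v_{3} + v_{9} = v_{5} + v_{8}  →  sig = (2;(1,1))
  {6,10}:  v_{6} + v_{10} = v_{4} + v_{8}  →  sig = (2;(1,1))
  {0,3}:  v_{0} + v_{3} = v_{1} + v_{5} + v_{7}  →  sig = (2;(1,1,1))
  {6,11}:  v_{6} + v_{11} = v_{4} + v_{5} + v_{8}  →  sig = (2;(1,1,1))
  {9,10}:  v_{9} + v_{10} = v_{4} + v_{5} + v_{8}  →  sig = (2;(1,1,1))
  {0,10}:  v_{0} + v_{10} = v_{1} + v_{4} + v_{5} + v_{7}  →  sig = (2;(1,1,1,1))
  {0,11}:  v_{0} + v_{11} = v_{1} + v_{4} + 2·v_{5} + v_{7}  →  sig = (2;(1,1,1,2))
  {9,11}:  v_{9} + v_{11} = v_{4} + 2·v_{5} + v_{8}  →  sig = (2;(1,1,2))
  {1,7,9}:  v_{1} + v_{7} + v_{9} = 0  →  sig = (3;())
  {1,5,7,8}:  v_{1} + v_{5} + v_{7} + v_{8} = v_{3}  →  sig = (4;(1))
  {1,7,8,11}:  v_{1} + v_{7} + v_{8} + v_{11} = v_{3} + v_{10}  →  sig = (4;(1,1))

so the primitive-relation signature multiset is
    (2;())
    (2;())
    (2;(1))
    (2;(1))
    (2;(1))
    (2;(1))
    (2;(1))
    (2;(1,1))
    (2;(1,1))
    (2;(1,1))
    (2;(1,1,1))
    (2;(1,1,1))
    (2;(1,1,1))
    (2;(1,1,1,1))
    (2;(1,1,1,2))
    (2;(1,1,2))
    (3;())
    (4;(1))
    (4;(1,1))


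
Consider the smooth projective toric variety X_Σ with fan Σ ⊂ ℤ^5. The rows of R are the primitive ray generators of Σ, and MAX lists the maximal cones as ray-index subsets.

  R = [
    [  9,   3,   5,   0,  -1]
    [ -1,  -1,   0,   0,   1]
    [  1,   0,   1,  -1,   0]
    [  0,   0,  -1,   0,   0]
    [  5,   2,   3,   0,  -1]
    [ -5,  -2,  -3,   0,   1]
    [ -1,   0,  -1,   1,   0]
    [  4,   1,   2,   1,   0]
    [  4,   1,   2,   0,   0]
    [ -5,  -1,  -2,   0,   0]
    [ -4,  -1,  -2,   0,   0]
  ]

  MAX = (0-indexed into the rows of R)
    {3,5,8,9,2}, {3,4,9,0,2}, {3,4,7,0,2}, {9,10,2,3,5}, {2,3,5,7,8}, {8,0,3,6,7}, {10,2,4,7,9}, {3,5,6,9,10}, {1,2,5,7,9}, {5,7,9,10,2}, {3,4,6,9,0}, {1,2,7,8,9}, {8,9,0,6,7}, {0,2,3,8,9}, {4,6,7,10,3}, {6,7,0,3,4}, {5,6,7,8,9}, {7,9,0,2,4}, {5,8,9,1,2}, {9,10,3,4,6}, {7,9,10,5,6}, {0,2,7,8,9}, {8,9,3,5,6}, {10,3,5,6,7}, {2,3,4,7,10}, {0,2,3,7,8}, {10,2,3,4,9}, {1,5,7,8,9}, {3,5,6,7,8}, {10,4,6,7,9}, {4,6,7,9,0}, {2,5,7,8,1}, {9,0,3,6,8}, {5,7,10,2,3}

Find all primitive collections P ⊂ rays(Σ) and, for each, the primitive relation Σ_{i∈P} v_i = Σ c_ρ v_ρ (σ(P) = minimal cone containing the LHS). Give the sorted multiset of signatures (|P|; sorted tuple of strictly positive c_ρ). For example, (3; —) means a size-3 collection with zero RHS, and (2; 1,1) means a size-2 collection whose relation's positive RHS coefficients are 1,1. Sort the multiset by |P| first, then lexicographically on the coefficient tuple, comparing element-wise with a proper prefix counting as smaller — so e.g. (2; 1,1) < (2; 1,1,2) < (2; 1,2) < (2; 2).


The 13 primitive collections of Σ (r=11, n=5):

  • {2,6}:  v_{2} + v_{6} = 0  →  sig = (2; —)
  • {4,5}:  v_{4} + v_{5} = 0  →  sig = (2; —)
  • {8,10}:  v_{8} + v_{10} = 0  →  sig = (2; —)
  • {0,5}:  v_{0} + v_{5} = v_{8}  →  sig = (2; 1)
  • {0,10}:  v_{0} + v_{10} = v_{4}  →  sig = (2; 1)
  • {4,8}:  v_{4} + v_{8} = v_{0}  →  sig = (2; 1)
  • {1,3}:  v_{1} + v_{3} = v_{5} + v_{8}  →  sig = (2; 1,1)
  • {1,4}:  v_{1} + v_{4} = v_{2} + v_{7} + v_{8} + v_{9}  →  sig = (2; 1,1,1,1)
  • {1,6}:  v_{1} + v_{6} = v_{5} + v_{7} + v_{8} + v_{9}  →  sig = (2; 1,1,1,1)
  • {1,10}:  v_{1} + v_{10} = v_{2} + v_{5} + v_{7} + v_{9}  →  sig = (2; 1,1,1,1)
  • {0,1}:  v_{0} + v_{1} = v_{2} + v_{7} + 2·v_{8} + v_{9}  →  sig = (2; 1,1,1,2)
  • {3,7,9}:  v_{3} + v_{7} + v_{9} = v_{6}  →  sig = (3; 1)
  • {2,5,7,8,9}:  v_{2} + v_{5} + v_{7} + v_{8} + v_{9} = v_{1}  →  sig = (5; 1)

Signatures (|P|; sorted positive RHS coefficients), sorted:
    |P|=2: 11 collections, coeffs (), (), (), (1), (1), (1), (1,1), (1,1,1,1), (1,1,1,1), (1,1,1,1), (1,1,1,2)
    |P|=3: 1 collection, coeffs (1)
    |P|=5: 1 collection, coeffs (1)


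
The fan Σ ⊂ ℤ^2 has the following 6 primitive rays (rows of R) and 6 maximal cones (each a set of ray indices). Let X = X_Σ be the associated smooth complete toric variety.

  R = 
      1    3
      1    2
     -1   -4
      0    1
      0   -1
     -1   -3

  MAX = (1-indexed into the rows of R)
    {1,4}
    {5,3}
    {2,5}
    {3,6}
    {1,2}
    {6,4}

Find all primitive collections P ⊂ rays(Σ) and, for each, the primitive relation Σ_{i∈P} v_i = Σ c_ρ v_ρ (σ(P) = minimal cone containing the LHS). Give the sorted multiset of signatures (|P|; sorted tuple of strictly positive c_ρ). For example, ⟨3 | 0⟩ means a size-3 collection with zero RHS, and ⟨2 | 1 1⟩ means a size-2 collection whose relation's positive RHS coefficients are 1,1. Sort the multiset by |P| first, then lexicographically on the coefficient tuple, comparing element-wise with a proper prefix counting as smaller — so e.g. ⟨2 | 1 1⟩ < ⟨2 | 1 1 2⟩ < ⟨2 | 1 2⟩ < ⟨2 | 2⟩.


Minimal non-faces — 9 found among 6 rays, 6 max cones:

  • {1,6}:  v_{1} + v_{6} = 0 ; sig = ⟨2 | 0⟩
  • {4,5}:  v_{4} + v_{5} = 0 ; sig = ⟨2 | 0⟩
  • {1,3}:  v_{1} + v_{3} = v_{5} ; sig = ⟨2 | 1⟩
  • {1,5}:  v_{1} + v_{5} = v_{2} ; sig = ⟨2 | 1⟩
  • {2,4}:  v_{2} + v_{4} = v_{1} ; sig = ⟨2 | 1⟩
  • {2,6}:  v_{2} + v_{6} = v_{5} ; sig = ⟨2 | 1⟩
  • {3,4}:  v_{3} + v_{4} = v_{6} ; sig = ⟨2 | 1⟩
  • {5,6}:  v_{5} + v_{6} = v_{3} ; sig = ⟨2 | 1⟩
  • {2,3}:  v_{2} + v_{3} = 2·v_{5} ; sig = ⟨2 | 2⟩

Signatures (|P|; sorted positive RHS coefficients), sorted:
[⟨2 | 0⟩, ⟨2 | 0⟩, ⟨2 | 1⟩, ⟨2 | 1⟩, ⟨2 | 1⟩, ⟨2 | 1⟩, ⟨2 | 1⟩, ⟨2 | 1⟩, ⟨2 | 2⟩]


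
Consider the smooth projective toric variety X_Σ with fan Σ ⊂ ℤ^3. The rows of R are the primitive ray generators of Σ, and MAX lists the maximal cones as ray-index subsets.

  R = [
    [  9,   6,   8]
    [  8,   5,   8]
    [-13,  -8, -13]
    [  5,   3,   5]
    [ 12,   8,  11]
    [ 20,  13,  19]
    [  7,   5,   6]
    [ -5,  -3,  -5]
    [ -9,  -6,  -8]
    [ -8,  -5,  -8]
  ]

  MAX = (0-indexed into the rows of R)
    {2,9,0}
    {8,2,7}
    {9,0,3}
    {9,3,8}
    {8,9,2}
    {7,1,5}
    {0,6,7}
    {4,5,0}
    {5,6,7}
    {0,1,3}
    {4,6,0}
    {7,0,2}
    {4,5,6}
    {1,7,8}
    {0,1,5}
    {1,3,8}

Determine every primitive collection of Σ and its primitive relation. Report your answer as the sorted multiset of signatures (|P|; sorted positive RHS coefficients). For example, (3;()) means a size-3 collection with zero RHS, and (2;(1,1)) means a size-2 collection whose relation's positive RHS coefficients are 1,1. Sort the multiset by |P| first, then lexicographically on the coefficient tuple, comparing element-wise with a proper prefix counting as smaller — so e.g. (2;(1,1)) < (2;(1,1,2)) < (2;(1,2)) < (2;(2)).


Σ has 24 primitive collections:

  P={0,8}:  v_{0} + v_{8} = 0 ; sig = (2;())
  P={1,9}:  v_{1} + v_{9} = 0 ; sig = (2;())
  P={3,7}:  v_{3} + v_{7} = 0 ; sig = (2;())
  P={1,2}:  v_{1} + v_{2} = v_{7} ; sig = (2;(1))
  P={1,4}:  v_{1} + v_{4} = v_{5} ; sig = (2;(1))
  P={2,3}:  v_{2} + v_{3} = v_{9} ; sig = (2;(1))
  P={2,5}:  v_{2} + v_{5} = v_{6} ; sig = (2;(1))
  P={3,6}:  v_{3} + v_{6} = v_{4} ; sig = (2;(1))
  P={4,7}:  v_{4} + v_{7} = v_{6} ; sig = (2;(1))
  P={5,9}:  v_{5} + v_{9} = v_{4} ; sig = (2;(1))
  P={7,9}:  v_{7} + v_{9} = v_{2} ; sig = (2;(1))
  P={1,6}:  v_{1} + v_{6} = v_{5} + v_{7} ; sig = (2;(1,1))
  P={3,4}:  v_{3} + v_{4} = v_{0} + v_{1} ; sig = (2;(1,1))
  P={4,8}:  v_{4} + v_{8} = v_{1} + v_{7} ; sig = (2;(1,1))
  P={4,9}:  v_{4} + v_{9} = v_{0} + v_{7} ; sig = (2;(1,1))
  P={2,4}:  v_{2} + v_{4} = v_{0} + 2·v_{7} ; sig = (2;(1,2))
  P={3,5}:  v_{3} + v_{5} = v_{0} + 2·v_{1} ; sig = (2;(1,2))
  P={5,8}:  v_{5} + v_{8} = 2·v_{1} + v_{7} ; sig = (2;(1,2))
  P={6,8}:  v_{6} + v_{8} = v_{1} + 2·v_{7} ; sig = (2;(1,2))
  P={6,9}:  v_{6} + v_{9} = v_{0} + 2·v_{7} ; sig = (2;(1,2))
  P={2,6}:  v_{2} + v_{6} = v_{0} + 3·v_{7} ; sig = (2;(1,3))
  P={0,1,7}:  v_{0} + v_{1} + v_{7} = v_{4} ; sig = (3;(1))
  P={0,5,7}:  v_{0} + v_{5} + v_{7} = 2·v_{4} ; sig = (3;(2))
  P={0,5,6}:  v_{0} + v_{5} + v_{6} = 3·v_{4} ; sig = (3;(3))

Sorted signature multiset PRS(X):
    |P|=2: 21 collections, coeffs (), (), (), (1), (1), (1), (1), (1), (1), (1), (1), (1,1), (1,1), (1,1), (1,1), (1,2), (1,2), (1,2), (1,2), (1,2), (1,3)
    |P|=3: 3 collections, coeffs (1), (2), (3)


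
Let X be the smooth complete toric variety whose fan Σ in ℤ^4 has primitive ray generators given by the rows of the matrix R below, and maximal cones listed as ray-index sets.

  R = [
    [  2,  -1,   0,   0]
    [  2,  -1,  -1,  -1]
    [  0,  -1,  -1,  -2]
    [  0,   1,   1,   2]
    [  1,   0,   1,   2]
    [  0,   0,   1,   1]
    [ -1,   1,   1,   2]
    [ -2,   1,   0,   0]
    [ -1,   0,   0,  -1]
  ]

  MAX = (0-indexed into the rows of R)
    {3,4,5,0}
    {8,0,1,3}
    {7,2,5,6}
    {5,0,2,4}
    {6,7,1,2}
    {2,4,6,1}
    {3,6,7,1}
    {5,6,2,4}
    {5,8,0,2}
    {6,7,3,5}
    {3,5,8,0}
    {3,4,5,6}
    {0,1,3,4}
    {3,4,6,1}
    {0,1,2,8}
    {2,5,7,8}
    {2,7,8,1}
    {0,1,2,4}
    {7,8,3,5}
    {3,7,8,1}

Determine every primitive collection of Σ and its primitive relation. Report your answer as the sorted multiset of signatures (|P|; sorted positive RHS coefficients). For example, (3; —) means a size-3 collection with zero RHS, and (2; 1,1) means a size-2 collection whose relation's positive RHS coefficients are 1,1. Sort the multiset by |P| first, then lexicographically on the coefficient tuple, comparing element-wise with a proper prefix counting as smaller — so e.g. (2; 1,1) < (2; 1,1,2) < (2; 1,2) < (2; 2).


|primitive collections| = 7. Relations:

  P={0,7}:  v_{0} + v_{7} = 0  so sig = (2; —)
  P={2,3}:  v_{2} + v_{3} = 0  so sig = (2; —)
  P={0,6}:  v_{0} + v_{6} = v_{4}  so sig = (2; 1)
  P={1,5}:  v_{1} + v_{5} = v_{0}  so sig = (2; 1)
  P={4,7}:  v_{4} + v_{7} = v_{6}  so sig = (2; 1)
  P={4,8}:  v_{4} + v_{8} = v_{5}  so sig = (2; 1)
  P={6,8}:  v_{6} + v_{8} = v_{5} + v_{7}  so sig = (2; 1,1)

Hence PRS(X_Σ) =
    |P|=2: 7 collections, coeffs (), (), (1), (1), (1), (1), (1,1)


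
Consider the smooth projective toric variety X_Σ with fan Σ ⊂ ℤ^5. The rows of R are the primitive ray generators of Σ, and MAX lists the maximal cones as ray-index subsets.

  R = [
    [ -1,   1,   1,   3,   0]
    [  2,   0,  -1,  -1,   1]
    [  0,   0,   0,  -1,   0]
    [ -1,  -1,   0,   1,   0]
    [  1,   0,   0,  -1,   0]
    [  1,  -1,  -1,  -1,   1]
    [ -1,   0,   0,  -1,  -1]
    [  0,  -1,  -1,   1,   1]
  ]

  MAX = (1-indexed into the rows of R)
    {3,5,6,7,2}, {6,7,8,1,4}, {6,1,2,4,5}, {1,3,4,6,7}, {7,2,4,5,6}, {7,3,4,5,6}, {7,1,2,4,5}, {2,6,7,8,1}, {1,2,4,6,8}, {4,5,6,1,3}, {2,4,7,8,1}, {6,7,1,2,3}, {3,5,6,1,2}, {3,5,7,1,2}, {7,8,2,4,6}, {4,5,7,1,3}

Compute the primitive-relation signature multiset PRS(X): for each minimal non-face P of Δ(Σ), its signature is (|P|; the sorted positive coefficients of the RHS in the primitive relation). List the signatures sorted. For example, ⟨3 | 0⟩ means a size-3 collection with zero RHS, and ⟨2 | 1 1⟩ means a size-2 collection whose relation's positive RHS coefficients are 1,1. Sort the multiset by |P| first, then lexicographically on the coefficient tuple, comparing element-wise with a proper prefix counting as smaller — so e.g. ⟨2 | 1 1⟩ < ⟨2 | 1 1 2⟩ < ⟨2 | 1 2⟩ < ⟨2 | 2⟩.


Σ has 5 primitive collections:

  {5,8}:  v_{5} + v_{8} = v_{2} + v_{4} ; sig = ⟨2 | 1 1⟩
  {3,8}:  v_{3} + v_{8} = v_{1} + 2·v_{6} + v_{7} ; sig = ⟨2 | 1 1 2⟩
  {2,3,4}:  v_{2} + v_{3} + v_{4} = v_{6} ; sig = ⟨3 | 1⟩
  {1,5,6,7}:  v_{1} + v_{5} + v_{6} + v_{7} = 0 ; sig = ⟨4 | 0⟩
  {1,2,4,6,7}:  v_{1} + v_{2} + v_{4} + v_{6} + v_{7} = v_{8} ; sig = ⟨5 | 1⟩

Sorted signature multiset PRS(X):
    ⟨2 | 1 1⟩
    ⟨2 | 1 1 2⟩
    ⟨3 | 1⟩
    ⟨4 | 0⟩
    ⟨5 | 1⟩


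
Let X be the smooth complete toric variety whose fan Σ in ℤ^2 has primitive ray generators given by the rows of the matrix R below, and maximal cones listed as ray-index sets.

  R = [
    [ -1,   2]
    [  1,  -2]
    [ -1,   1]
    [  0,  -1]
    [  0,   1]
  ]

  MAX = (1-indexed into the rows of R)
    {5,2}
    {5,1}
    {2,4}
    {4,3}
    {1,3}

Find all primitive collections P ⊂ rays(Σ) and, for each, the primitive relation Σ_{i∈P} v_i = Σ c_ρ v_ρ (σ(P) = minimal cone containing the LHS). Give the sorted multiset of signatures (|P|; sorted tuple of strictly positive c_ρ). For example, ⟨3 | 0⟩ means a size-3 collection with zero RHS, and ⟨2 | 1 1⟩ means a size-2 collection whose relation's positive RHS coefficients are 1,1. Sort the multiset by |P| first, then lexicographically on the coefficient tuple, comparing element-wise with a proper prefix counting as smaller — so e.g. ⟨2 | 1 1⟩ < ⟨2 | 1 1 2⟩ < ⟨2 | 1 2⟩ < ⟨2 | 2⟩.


5 collections generate NE(X_Σ); each relation:

  P = {1,2}:  v_{1} + v_{2} = 0  →  sig = ⟨2 | 0⟩
  P = {4,5}:  v_{4} + v_{5} = 0  →  sig = ⟨2 | 0⟩
  P = {1,4}:  v_{1} + v_{4} = v_{3}  →  sig = ⟨2 | 1⟩
  P = {2,3}:  v_{2} + v_{3} = v_{4}  →  sig = ⟨2 | 1⟩
  P = {3,5}:  v_{3} + v_{5} = v_{1}  →  sig = ⟨2 | 1⟩

Signatures (|P|; sorted positive RHS coefficients), sorted:
{ ⟨2 | 0⟩ ×2,  ⟨2 | 1⟩ ×3 }


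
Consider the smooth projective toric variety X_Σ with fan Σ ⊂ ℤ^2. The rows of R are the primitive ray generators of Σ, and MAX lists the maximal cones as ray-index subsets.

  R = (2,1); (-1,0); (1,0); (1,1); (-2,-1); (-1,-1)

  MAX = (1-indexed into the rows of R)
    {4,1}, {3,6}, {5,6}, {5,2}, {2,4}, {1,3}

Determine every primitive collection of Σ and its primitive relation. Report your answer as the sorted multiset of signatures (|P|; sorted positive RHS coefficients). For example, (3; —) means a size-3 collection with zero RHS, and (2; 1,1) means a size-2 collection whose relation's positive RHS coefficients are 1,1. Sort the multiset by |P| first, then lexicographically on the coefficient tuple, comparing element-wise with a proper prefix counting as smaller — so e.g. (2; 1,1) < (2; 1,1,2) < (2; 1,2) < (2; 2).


9 collections generate NE(X_Σ); each relation:

  P={1,5}:  v_{1} + v_{5} = 0  ⟹  sig = (2; —)
  P={2,3}:  v_{2} + v_{3} = 0  ⟹  sig = (2; —)
  P={4,6}:  v_{4} + v_{6} = 0  ⟹  sig = (2; —)
  P={1,2}:  v_{1} + v_{2} = v_{4}  ⟹  sig = (2; 1)
  P={1,6}:  v_{1} + v_{6} = v_{3}  ⟹  sig = (2; 1)
  P={2,6}:  v_{2} + v_{6} = v_{5}  ⟹  sig = (2; 1)
  P={3,4}:  v_{3} + v_{4} = v_{1}  ⟹  sig = (2; 1)
  P={3,5}:  v_{3} + v_{5} = v_{6}  ⟹  sig = (2; 1)
  P={4,5}:  v_{4} + v_{5} = v_{2}  ⟹  sig = (2; 1)

Sorted signature multiset PRS(X):
{ (2; —) ×3,  (2; 1) ×6 }
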